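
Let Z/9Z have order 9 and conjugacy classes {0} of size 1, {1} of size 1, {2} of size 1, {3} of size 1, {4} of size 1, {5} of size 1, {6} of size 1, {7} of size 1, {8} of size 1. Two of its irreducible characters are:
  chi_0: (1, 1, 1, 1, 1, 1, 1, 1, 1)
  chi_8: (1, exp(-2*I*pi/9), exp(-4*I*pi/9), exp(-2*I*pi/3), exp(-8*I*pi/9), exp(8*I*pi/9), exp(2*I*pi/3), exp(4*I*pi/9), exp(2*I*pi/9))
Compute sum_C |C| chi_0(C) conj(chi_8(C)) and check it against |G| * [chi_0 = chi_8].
Sum = 0; so <chi_0, chi_8> = 0 (distinct irreducibles are orthogonal).

Details: Compute term by term over conjugacy classes (|C| * chi_0(C) * conj(chi_8(C))):
  1*(1)*conj(1) + 1*(1)*conj(exp(-2*I*pi/9)) + 1*(1)*conj(exp(-4*I*pi/9)) + 1*(1)*conj(exp(-2*I*pi/3)) + 1*(1)*conj(exp(-8*I*pi/9)) + 1*(1)*conj(exp(8*I*pi/9)) + 1*(1)*conj(exp(2*I*pi/3)) + 1*(1)*conj(exp(4*I*pi/9)) + 1*(1)*conj(exp(2*I*pi/9))
  = (1) + (exp(2*I*pi/9)) + (exp(4*I*pi/9)) + (exp(2*I*pi/3)) + (exp(8*I*pi/9)) + (exp(-8*I*pi/9)) + (exp(-2*I*pi/3)) + (exp(-4*I*pi/9)) + (exp(-2*I*pi/9))
  = 0.
(Exp terms are combined using exp(i*s)*conj(exp(i*t)) = exp(i*(s-t)), and sums of them are collapsed using the identity that for every m > 1 the m distinct m-th roots of unity sum to 0, e.g. 1 + exp(2*I*pi/3) + exp(-2*I*pi/3) = 0.)
Dividing by |G| = 9 gives 0/9 = 0, matching the row-orthogonality relation <chi_0, chi_8> = [chi_0 = chi_8].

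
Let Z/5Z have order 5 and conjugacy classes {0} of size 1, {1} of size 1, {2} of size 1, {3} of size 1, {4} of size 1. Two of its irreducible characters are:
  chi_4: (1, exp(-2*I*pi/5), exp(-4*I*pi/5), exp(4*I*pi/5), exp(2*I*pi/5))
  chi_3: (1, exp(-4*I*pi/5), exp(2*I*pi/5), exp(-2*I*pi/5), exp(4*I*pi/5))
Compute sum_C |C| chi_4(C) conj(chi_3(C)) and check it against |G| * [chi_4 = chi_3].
Sum = 0; so <chi_4, chi_3> = 0 (distinct irreducibles are orthogonal).

Reasoning: Compute term by term over conjugacy classes (|C| * chi_4(C) * conj(chi_3(C))):
  1*(1)*conj(1) + 1*(exp(-2*I*pi/5))*conj(exp(-4*I*pi/5)) + 1*(exp(-4*I*pi/5))*conj(exp(2*I*pi/5)) + 1*(exp(4*I*pi/5))*conj(exp(-2*I*pi/5)) + 1*(exp(2*I*pi/5))*conj(exp(4*I*pi/5))
  = (1) + (exp(2*I*pi/5)) + (exp(4*I*pi/5)) + (exp(-4*I*pi/5)) + (exp(-2*I*pi/5))
  = 0.
(Exp terms are combined using exp(i*s)*conj(exp(i*t)) = exp(i*(s-t)), and sums of them are collapsed using the identity that for every m > 1 the m distinct m-th roots of unity sum to 0, e.g. 1 + exp(2*I*pi/3) + exp(-2*I*pi/3) = 0.)
Dividing by |G| = 5 gives 0/5 = 0, matching the row-orthogonality relation <chi_4, chi_3> = [chi_4 = chi_3].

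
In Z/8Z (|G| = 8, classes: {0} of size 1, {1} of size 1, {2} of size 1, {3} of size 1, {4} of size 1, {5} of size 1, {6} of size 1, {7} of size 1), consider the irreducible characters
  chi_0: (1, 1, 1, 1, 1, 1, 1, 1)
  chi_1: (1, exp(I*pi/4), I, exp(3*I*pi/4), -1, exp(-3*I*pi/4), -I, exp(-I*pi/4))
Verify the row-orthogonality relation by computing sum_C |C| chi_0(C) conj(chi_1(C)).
Sum = 0; so <chi_0, chi_1> = 0 (distinct irreducibles are orthogonal).

Proof sketch: Compute term by term over conjugacy classes (|C| * chi_0(C) * conj(chi_1(C))):
  1*(1)*conj(1) + 1*(1)*conj(exp(I*pi/4)) + 1*(1)*conj(I) + 1*(1)*conj(exp(3*I*pi/4)) + 1*(1)*conj(-1) + 1*(1)*conj(exp(-3*I*pi/4)) + 1*(1)*conj(-I) + 1*(1)*conj(exp(-I*pi/4))
  = (1) + (exp(-I*pi/4)) + (-I) + (exp(-3*I*pi/4)) + (-1) + (exp(3*I*pi/4)) + (I) + (exp(I*pi/4))
  = 0.
(Exp terms are combined using exp(i*s)*conj(exp(i*t)) = exp(i*(s-t)), and sums of them are collapsed using the identity that for every m > 1 the m distinct m-th roots of unity sum to 0, e.g. 1 + exp(2*I*pi/3) + exp(-2*I*pi/3) = 0.)
Dividing by |G| = 8 gives 0/8 = 0, matching the row-orthogonality relation <chi_0, chi_1> = [chi_0 = chi_1].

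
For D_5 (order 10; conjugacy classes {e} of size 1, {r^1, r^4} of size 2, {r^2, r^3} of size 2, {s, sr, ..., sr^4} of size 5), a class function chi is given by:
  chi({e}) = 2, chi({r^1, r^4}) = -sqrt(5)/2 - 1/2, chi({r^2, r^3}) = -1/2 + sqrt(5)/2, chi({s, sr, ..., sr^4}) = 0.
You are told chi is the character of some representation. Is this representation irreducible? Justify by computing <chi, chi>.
Irreducible: <chi, chi> = 1.

Details: <chi, chi> = (1/|G|) sum_C |C| * |chi(C)|^2 = (1/10)[1*|2|^2 + 2*|-sqrt(5)/2 - 1/2|^2 + 2*|-1/2 + sqrt(5)/2|^2 + 5*|0|^2]
  = (1/10)[(4) + (sqrt(5) + 3) + (3 - sqrt(5)) + (0)] = 10/10 = 1.
A character is irreducible iff <chi, chi> = 1, so this representation is irreducible.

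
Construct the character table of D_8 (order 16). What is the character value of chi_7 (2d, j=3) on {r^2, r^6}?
Conjugacy classes: {e} of size 1, {r^4} of size 1, {r^1, r^7} of size 2, {r^2, r^6} of size 2, {r^3, r^5} of size 2, {s, sr^2, ...} of size 4, {sr, sr^3, ...} of size 4.
Character table:
  irrep \ class              {e} (size 1)  {r^4} (size 1)  {r^1, r^7} (size 2)  {r^2, r^6} (size 2)  {r^3, r^5} (size 2)  {s, sr^2, ...} (size 4)  {sr, sr^3, ...} (size 4)
  chi_1 (triv)               1             1               1                    1                    1                    1                        1                       
  chi_2 (sign: r->1, s->-1)  1             1               1                    1                    1                    -1                       -1                      
  chi_3 (r->-1, s->1)        1             1               -1                   1                    -1                   1                        -1                      
  chi_4 (r->-1, s->-1)       1             1               -1                   1                    -1                   -1                       1                       
  chi_5 (2d, j=1)            2             -2              sqrt(2)              0                    -sqrt(2)             0                        0                       
  chi_6 (2d, j=2)            2             2               0                    -2                   0                    0                        0                       
  chi_7 (2d, j=3)            2             -2              -sqrt(2)             0                    sqrt(2)              0                        0                       

Spot check: chi_7 (2d, j=3) on {r^2, r^6} = 0.

Explanation: D_8 has order 2*8 = 16 with 7 conjugacy classes, hence 7 irreducibles. Sum of squared dims 1 + 1 + 1 + 1 + 4 + 4 + 4 = 16 = |G|. Linear characters come from the abelianisation; the 2-dimensional irreps have character r^k -> 2*cos(2*pi*j*k/8), reflections -> 0.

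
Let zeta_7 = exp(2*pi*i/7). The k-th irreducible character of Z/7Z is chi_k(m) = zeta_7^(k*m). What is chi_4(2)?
chi_4(2) = zeta_7^8 = exp(2*I*pi/7)

Derivation: chi_4(2) = zeta_7^(4*2) = zeta_7^8. Since zeta_7^7 = 1, this equals zeta_7^1 = exp(2*pi*i*1/7) = exp(2*I*pi/7).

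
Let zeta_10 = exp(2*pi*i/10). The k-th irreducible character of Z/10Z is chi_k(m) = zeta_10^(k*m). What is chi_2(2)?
chi_2(2) = zeta_10^4 = exp(4*I*pi/5)

Working: chi_2(2) = zeta_10^(2*2) = zeta_10^4. Since zeta_10^10 = 1, this equals zeta_10^4 = exp(2*pi*i*4/10) = exp(4*I*pi/5).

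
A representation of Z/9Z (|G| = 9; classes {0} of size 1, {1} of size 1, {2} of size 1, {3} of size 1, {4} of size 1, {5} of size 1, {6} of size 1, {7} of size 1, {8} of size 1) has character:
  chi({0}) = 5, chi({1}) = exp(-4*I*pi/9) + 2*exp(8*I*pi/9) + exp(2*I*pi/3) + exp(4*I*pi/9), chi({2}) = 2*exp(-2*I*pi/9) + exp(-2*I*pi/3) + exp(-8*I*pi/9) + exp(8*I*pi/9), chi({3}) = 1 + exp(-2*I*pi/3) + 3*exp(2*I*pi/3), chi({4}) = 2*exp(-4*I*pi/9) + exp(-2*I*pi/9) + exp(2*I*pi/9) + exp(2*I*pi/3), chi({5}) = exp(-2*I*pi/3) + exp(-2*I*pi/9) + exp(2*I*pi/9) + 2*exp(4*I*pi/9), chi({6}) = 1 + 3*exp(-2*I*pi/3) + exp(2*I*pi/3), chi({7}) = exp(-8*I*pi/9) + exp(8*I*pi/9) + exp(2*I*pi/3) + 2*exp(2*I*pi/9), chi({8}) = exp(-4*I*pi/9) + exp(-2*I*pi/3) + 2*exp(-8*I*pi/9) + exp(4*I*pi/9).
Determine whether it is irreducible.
Not irreducible (reducible): <chi, chi> = 7 > 1.

Reasoning: <chi, chi> = (1/|G|) sum_C |C| * |chi(C)|^2 = (1/9)[1*|5|^2 + 1*|exp(-4*I*pi/9) + 2*exp(8*I*pi/9) + exp(2*I*pi/3) + exp(4*I*pi/9)|^2 + 1*|2*exp(-2*I*pi/9) + exp(-2*I*pi/3) + exp(-8*I*pi/9) + exp(8*I*pi/9)|^2 + 1*|1 + exp(-2*I*pi/3) + 3*exp(2*I*pi/3)|^2 + 1*|2*exp(-4*I*pi/9) + exp(-2*I*pi/9) + exp(2*I*pi/9) + exp(2*I*pi/3)|^2 + 1*|exp(-2*I*pi/3) + exp(-2*I*pi/9) + exp(2*I*pi/9) + 2*exp(4*I*pi/9)|^2 + 1*|1 + 3*exp(-2*I*pi/3) + exp(2*I*pi/3)|^2 + 1*|exp(-8*I*pi/9) + exp(8*I*pi/9) + exp(2*I*pi/3) + 2*exp(2*I*pi/9)|^2 + 1*|exp(-4*I*pi/9) + exp(-2*I*pi/3) + 2*exp(-8*I*pi/9) + exp(4*I*pi/9)|^2]
  = (1/9)[(25) + (7 + 2*exp(-4*I*pi/9) + 3*exp(-2*I*pi/9) + 2*exp(-2*I*pi/3) + 2*exp(-8*I*pi/9) + 2*exp(8*I*pi/9) + 2*exp(2*I*pi/3) + 3*exp(2*I*pi/9) + 2*exp(4*I*pi/9)) + (7 + 3*exp(-4*I*pi/9) + 2*exp(-2*I*pi/3) + 2*exp(-2*I*pi/9) + 2*exp(-8*I*pi/9) + 2*exp(8*I*pi/9) + 2*exp(2*I*pi/9) + 2*exp(2*I*pi/3) + 3*exp(4*I*pi/9)) + (4) + (7 + 2*exp(-4*I*pi/9) + 2*exp(-2*I*pi/3) + 2*exp(-2*I*pi/9) + 3*exp(-8*I*pi/9) + 3*exp(8*I*pi/9) + 2*exp(2*I*pi/9) + 2*exp(2*I*pi/3) + 2*exp(4*I*pi/9)) + (7 + 2*exp(-4*I*pi/9) + 2*exp(-2*I*pi/3) + 2*exp(-2*I*pi/9) + 3*exp(-8*I*pi/9) + 3*exp(8*I*pi/9) + 2*exp(2*I*pi/9) + 2*exp(2*I*pi/3) + 2*exp(4*I*pi/9)) + (4) + (7 + 3*exp(-4*I*pi/9) + 2*exp(-2*I*pi/3) + 2*exp(-2*I*pi/9) + 2*exp(-8*I*pi/9) + 2*exp(8*I*pi/9) + 2*exp(2*I*pi/9) + 2*exp(2*I*pi/3) + 3*exp(4*I*pi/9)) + (7 + 2*exp(-4*I*pi/9) + 3*exp(-2*I*pi/9) + 2*exp(-2*I*pi/3) + 2*exp(-8*I*pi/9) + 2*exp(8*I*pi/9) + 2*exp(2*I*pi/3) + 3*exp(2*I*pi/9) + 2*exp(4*I*pi/9))] = 63/9 = 7.
(Exp terms are combined using exp(i*s)*conj(exp(i*t)) = exp(i*(s-t)), and sums of them are collapsed using the identity that for every m > 1 the m distinct m-th roots of unity sum to 0, e.g. 1 + exp(2*I*pi/3) + exp(-2*I*pi/3) = 0.)
A character is irreducible iff <chi, chi> = 1, so this representation is reducible.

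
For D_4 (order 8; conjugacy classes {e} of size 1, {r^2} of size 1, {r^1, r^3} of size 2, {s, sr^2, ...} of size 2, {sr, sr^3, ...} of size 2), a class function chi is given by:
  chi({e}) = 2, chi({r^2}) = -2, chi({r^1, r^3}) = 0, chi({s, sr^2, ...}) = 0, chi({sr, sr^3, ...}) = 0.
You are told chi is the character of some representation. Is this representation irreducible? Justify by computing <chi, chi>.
Irreducible: <chi, chi> = 1.

Argument: <chi, chi> = (1/|G|) sum_C |C| * |chi(C)|^2 = (1/8)[1*|2|^2 + 1*|-2|^2 + 2*|0|^2 + 2*|0|^2 + 2*|0|^2]
  = (1/8)[(4) + (4) + (0) + (0) + (0)] = 8/8 = 1.
A character is irreducible iff <chi, chi> = 1, so this representation is irreducible.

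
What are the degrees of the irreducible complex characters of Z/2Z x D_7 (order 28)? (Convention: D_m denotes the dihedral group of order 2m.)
Dimensions: 1, 1, 1, 1, 2, 2, 2, 2, 2, 2

Reasoning: There are 10 irreducibles (= number of conjugacy classes). Their dimensions d_i satisfy sum d_i^2 = |G| = 28: 1 + 1 + 1 + 1 + 4 + 4 + 4 + 4 + 4 + 4 = 28. (For the product with Z/2Z: each of the 2 1-dim characters of Z/2Z tensors with each irrep of D_7, giving 2 copies of each D_7-dimension.)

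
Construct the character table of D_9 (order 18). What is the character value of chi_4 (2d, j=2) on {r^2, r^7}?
Conjugacy classes: {e} of size 1, {r^1, r^8} of size 2, {r^2, r^7} of size 2, {r^3, r^6} of size 2, {r^4, r^5} of size 2, {s, sr, ..., sr^8} of size 9.
Character table:
  irrep \ class              {e} (size 1)  {r^1, r^8} (size 2)  {r^2, r^7} (size 2)  {r^3, r^6} (size 2)  {r^4, r^5} (size 2)  {s, sr, ..., sr^8} (size 9)
  chi_1 (triv)               1             1                    1                    1                    1                    1                          
  chi_2 (sign: r->1, s->-1)  1             1                    1                    1                    1                    -1                         
  chi_3 (2d, j=1)            2             2*cos(2*pi/9)        2*cos(4*pi/9)        -1                   -2*cos(pi/9)         0                          
  chi_4 (2d, j=2)            2             2*cos(4*pi/9)        -2*cos(pi/9)         -1                   2*cos(2*pi/9)        0                          
  chi_5 (2d, j=3)            2             -1                   -1                   2                    -1                   0                          
  chi_6 (2d, j=4)            2             -2*cos(pi/9)         2*cos(2*pi/9)        -1                   2*cos(4*pi/9)        0                          

Spot check: chi_4 (2d, j=2) on {r^2, r^7} = -2*cos(pi/9).

Explanation: D_9 has order 2*9 = 18 with 6 conjugacy classes, hence 6 irreducibles. Sum of squared dims 1 + 1 + 4 + 4 + 4 + 4 = 18 = |G|. Linear characters come from the abelianisation; the 2-dimensional irreps have character r^k -> 2*cos(2*pi*j*k/9), reflections -> 0.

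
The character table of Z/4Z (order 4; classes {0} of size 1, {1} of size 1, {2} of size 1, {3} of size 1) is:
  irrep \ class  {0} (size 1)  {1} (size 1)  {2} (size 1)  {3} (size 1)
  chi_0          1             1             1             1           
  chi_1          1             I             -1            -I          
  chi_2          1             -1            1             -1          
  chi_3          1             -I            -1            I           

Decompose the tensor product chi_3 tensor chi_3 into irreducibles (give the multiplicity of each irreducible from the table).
chi_3 tensor chi_3 = chi_2 (all other irreducibles have multiplicity 0).

Justification: The character of a tensor product is the pointwise product (chi_3 * chi_3)(C) = chi_3(C) * chi_3(C):
  {0}: (1)*(1), {1}: (-I)*(-I), {2}: (-1)*(-1), {3}: (I)*(I)
so (chi_3 * chi_3) takes values
  {0} -> 1, {1} -> -1, {2} -> 1, {3} -> -1.
Now take the inner product of this character with each irreducible chi from the table, <chi_3*chi_3, chi> = (1/4) sum_C |C| (chi_3*chi_3)(C) conj(chi(C)):
  <chi_3*chi_3, chi_0> = (1/4)[1*(1)*conj(1) + 1*(-1)*conj(1) + 1*(1)*conj(1) + 1*(-1)*conj(1)]
      = (1/4)[(1) + (-1) + (1) + (-1)] = 0/4 = 0
  <chi_3*chi_3, chi_1> = (1/4)[1*(1)*conj(1) + 1*(-1)*conj(I) + 1*(1)*conj(-1) + 1*(-1)*conj(-I)]
      = (1/4)[(1) + (I) + (-1) + (-I)] = 0/4 = 0
  <chi_3*chi_3, chi_2> = (1/4)[1*(1)*conj(1) + 1*(-1)*conj(-1) + 1*(1)*conj(1) + 1*(-1)*conj(-1)]
      = (1/4)[(1) + (1) + (1) + (1)] = 4/4 = 1
  <chi_3*chi_3, chi_3> = (1/4)[1*(1)*conj(1) + 1*(-1)*conj(-I) + 1*(1)*conj(-1) + 1*(-1)*conj(I)]
      = (1/4)[(1) + (-I) + (-1) + (I)] = 0/4 = 0
(Exp terms are combined using exp(i*s)*conj(exp(i*t)) = exp(i*(s-t)), and sums of them are collapsed using the identity that for every m > 1 the m distinct m-th roots of unity sum to 0, e.g. 1 + exp(2*I*pi/3) + exp(-2*I*pi/3) = 0.)
Hence the multiplicities are chi_2: 1. Dimension check: dim(chi_3)*dim(chi_3) = 1*1 = 1 and sum (mult * dim) = 1*1 = 1.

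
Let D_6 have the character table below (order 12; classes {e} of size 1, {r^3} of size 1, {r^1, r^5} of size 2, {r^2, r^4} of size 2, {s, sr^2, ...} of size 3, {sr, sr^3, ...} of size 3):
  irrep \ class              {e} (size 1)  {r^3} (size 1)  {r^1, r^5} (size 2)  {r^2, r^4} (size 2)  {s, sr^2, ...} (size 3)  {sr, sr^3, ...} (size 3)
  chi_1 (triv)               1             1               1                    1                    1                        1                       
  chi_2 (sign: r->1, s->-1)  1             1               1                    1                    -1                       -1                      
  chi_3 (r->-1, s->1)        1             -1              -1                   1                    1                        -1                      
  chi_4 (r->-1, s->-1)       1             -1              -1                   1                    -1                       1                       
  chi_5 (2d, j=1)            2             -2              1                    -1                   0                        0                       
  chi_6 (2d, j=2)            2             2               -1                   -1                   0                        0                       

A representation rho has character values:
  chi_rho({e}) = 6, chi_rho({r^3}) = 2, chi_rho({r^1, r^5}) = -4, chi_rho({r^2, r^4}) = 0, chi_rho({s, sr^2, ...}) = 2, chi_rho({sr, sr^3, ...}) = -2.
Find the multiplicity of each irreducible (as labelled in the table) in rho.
Multiplicities: chi_1: 0, chi_2: 0, chi_3: 2, chi_4: 0, chi_5: 0, chi_6: 2.

Working: Use <chi_rho, chi> = (1/|G|) sum_C |C| * chi_rho(C) * conj(chi(C)) with |G| = 12 for each irreducible chi in the table:
  <chi_rho, chi_1> = (1/12)[1*(6)*conj(1) + 1*(2)*conj(1) + 2*(-4)*conj(1) + 2*(0)*conj(1) + 3*(2)*conj(1) + 3*(-2)*conj(1)]
      = (1/12)[(6) + (2) + (-8) + (0) + (6) + (-6)] = 0/12 = 0
  <chi_rho, chi_2> = (1/12)[1*(6)*conj(1) + 1*(2)*conj(1) + 2*(-4)*conj(1) + 2*(0)*conj(1) + 3*(2)*conj(-1) + 3*(-2)*conj(-1)]
      = (1/12)[(6) + (2) + (-8) + (0) + (-6) + (6)] = 0/12 = 0
  <chi_rho, chi_3> = (1/12)[1*(6)*conj(1) + 1*(2)*conj(-1) + 2*(-4)*conj(-1) + 2*(0)*conj(1) + 3*(2)*conj(1) + 3*(-2)*conj(-1)]
      = (1/12)[(6) + (-2) + (8) + (0) + (6) + (6)] = 24/12 = 2
  <chi_rho, chi_4> = (1/12)[1*(6)*conj(1) + 1*(2)*conj(-1) + 2*(-4)*conj(-1) + 2*(0)*conj(1) + 3*(2)*conj(-1) + 3*(-2)*conj(1)]
      = (1/12)[(6) + (-2) + (8) + (0) + (-6) + (-6)] = 0/12 = 0
  <chi_rho, chi_5> = (1/12)[1*(6)*conj(2) + 1*(2)*conj(-2) + 2*(-4)*conj(1) + 2*(0)*conj(-1) + 3*(2)*conj(0) + 3*(-2)*conj(0)]
      = (1/12)[(12) + (-4) + (-8) + (0) + (0) + (0)] = 0/12 = 0
  <chi_rho, chi_6> = (1/12)[1*(6)*conj(2) + 1*(2)*conj(2) + 2*(-4)*conj(-1) + 2*(0)*conj(-1) + 3*(2)*conj(0) + 3*(-2)*conj(0)]
      = (1/12)[(12) + (4) + (8) + (0) + (0) + (0)] = 24/12 = 2
Dimension check: dim(rho) = sum (mult * dim) = 0*1 + 0*1 + 2*1 + 0*1 + 0*2 + 2*2 = 6 = chi_rho(e) = 6.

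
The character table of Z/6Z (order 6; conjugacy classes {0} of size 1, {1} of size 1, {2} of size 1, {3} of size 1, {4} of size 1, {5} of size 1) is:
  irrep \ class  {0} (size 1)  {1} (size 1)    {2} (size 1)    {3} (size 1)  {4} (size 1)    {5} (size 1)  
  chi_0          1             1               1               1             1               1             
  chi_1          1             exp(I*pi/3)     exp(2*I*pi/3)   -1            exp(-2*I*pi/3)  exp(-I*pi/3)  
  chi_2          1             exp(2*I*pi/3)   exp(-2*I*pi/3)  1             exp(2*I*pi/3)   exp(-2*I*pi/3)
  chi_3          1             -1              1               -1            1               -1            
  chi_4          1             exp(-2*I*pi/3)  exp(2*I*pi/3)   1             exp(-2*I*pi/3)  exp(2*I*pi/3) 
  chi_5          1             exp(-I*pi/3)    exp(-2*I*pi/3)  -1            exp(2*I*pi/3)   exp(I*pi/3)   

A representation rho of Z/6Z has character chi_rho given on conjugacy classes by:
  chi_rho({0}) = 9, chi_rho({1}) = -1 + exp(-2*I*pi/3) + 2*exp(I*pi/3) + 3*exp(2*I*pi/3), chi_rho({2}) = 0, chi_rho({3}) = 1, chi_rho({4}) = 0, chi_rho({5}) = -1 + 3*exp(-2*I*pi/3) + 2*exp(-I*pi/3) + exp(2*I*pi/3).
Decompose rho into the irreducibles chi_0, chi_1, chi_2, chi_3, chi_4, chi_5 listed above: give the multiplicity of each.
Multiplicities: chi_0: 1, chi_1: 2, chi_2: 3, chi_3: 2, chi_4: 1, chi_5: 0.

Details: Use <chi_rho, chi> = (1/|G|) sum_C |C| * chi_rho(C) * conj(chi(C)) with |G| = 6 for each irreducible chi in the table:
  <chi_rho, chi_0> = (1/6)[1*(9)*conj(1) + 1*(-1 + exp(-2*I*pi/3) + 2*exp(I*pi/3) + 3*exp(2*I*pi/3))*conj(1) + 1*(0)*conj(1) + 1*(1)*conj(1) + 1*(0)*conj(1) + 1*(-1 + 3*exp(-2*I*pi/3) + 2*exp(-I*pi/3) + exp(2*I*pi/3))*conj(1)]
      = (1/6)[(9) + (-1 + exp(-2*I*pi/3) + 2*exp(I*pi/3) + 3*exp(2*I*pi/3)) + (0) + (1) + (0) + (-1 + 3*exp(-2*I*pi/3) + 2*exp(-I*pi/3) + exp(2*I*pi/3))] = 6/6 = 1
  <chi_rho, chi_1> = (1/6)[1*(9)*conj(1) + 1*(-1 + exp(-2*I*pi/3) + 2*exp(I*pi/3) + 3*exp(2*I*pi/3))*conj(exp(I*pi/3)) + 1*(0)*conj(exp(2*I*pi/3)) + 1*(1)*conj(-1) + 1*(0)*conj(exp(-2*I*pi/3)) + 1*(-1 + 3*exp(-2*I*pi/3) + 2*exp(-I*pi/3) + exp(2*I*pi/3))*conj(exp(-I*pi/3))]
      = (1/6)[(9) + (1 - exp(-I*pi/3) + 3*exp(I*pi/3)) + (0) + (-1) + (0) + (1 + 3*exp(-I*pi/3) - exp(I*pi/3))] = 12/6 = 2
  <chi_rho, chi_2> = (1/6)[1*(9)*conj(1) + 1*(-1 + exp(-2*I*pi/3) + 2*exp(I*pi/3) + 3*exp(2*I*pi/3))*conj(exp(2*I*pi/3)) + 1*(0)*conj(exp(-2*I*pi/3)) + 1*(1)*conj(1) + 1*(0)*conj(exp(2*I*pi/3)) + 1*(-1 + 3*exp(-2*I*pi/3) + 2*exp(-I*pi/3) + exp(2*I*pi/3))*conj(exp(-2*I*pi/3))]
      = (1/6)[(9) + (4) + (0) + (1) + (0) + (4)] = 18/6 = 3
  <chi_rho, chi_3> = (1/6)[1*(9)*conj(1) + 1*(-1 + exp(-2*I*pi/3) + 2*exp(I*pi/3) + 3*exp(2*I*pi/3))*conj(-1) + 1*(0)*conj(1) + 1*(1)*conj(-1) + 1*(0)*conj(1) + 1*(-1 + 3*exp(-2*I*pi/3) + 2*exp(-I*pi/3) + exp(2*I*pi/3))*conj(-1)]
      = (1/6)[(9) + (1 - 3*exp(2*I*pi/3) - 2*exp(I*pi/3) - exp(-2*I*pi/3)) + (0) + (-1) + (0) + (1 - exp(2*I*pi/3) - 2*exp(-I*pi/3) - 3*exp(-2*I*pi/3))] = 12/6 = 2
  <chi_rho, chi_4> = (1/6)[1*(9)*conj(1) + 1*(-1 + exp(-2*I*pi/3) + 2*exp(I*pi/3) + 3*exp(2*I*pi/3))*conj(exp(-2*I*pi/3)) + 1*(0)*conj(exp(2*I*pi/3)) + 1*(1)*conj(1) + 1*(0)*conj(exp(-2*I*pi/3)) + 1*(-1 + 3*exp(-2*I*pi/3) + 2*exp(-I*pi/3) + exp(2*I*pi/3))*conj(exp(2*I*pi/3))]
      = (1/6)[(9) + (-1 + 3*exp(-2*I*pi/3) - exp(2*I*pi/3)) + (0) + (1) + (0) + (-1 - exp(-2*I*pi/3) + 3*exp(2*I*pi/3))] = 6/6 = 1
  <chi_rho, chi_5> = (1/6)[1*(9)*conj(1) + 1*(-1 + exp(-2*I*pi/3) + 2*exp(I*pi/3) + 3*exp(2*I*pi/3))*conj(exp(-I*pi/3)) + 1*(0)*conj(exp(-2*I*pi/3)) + 1*(1)*conj(-1) + 1*(0)*conj(exp(2*I*pi/3)) + 1*(-1 + 3*exp(-2*I*pi/3) + 2*exp(-I*pi/3) + exp(2*I*pi/3))*conj(exp(I*pi/3))]
      = (1/6)[(9) + (-4) + (0) + (-1) + (0) + (-4)] = 0/6 = 0
(Exp terms are combined using exp(i*s)*conj(exp(i*t)) = exp(i*(s-t)), and sums of them are collapsed using the identity that for every m > 1 the m distinct m-th roots of unity sum to 0, e.g. 1 + exp(2*I*pi/3) + exp(-2*I*pi/3) = 0.)
Dimension check: dim(rho) = sum (mult * dim) = 1*1 + 2*1 + 3*1 + 2*1 + 1*1 + 0*1 = 9 = chi_rho(e) = 9.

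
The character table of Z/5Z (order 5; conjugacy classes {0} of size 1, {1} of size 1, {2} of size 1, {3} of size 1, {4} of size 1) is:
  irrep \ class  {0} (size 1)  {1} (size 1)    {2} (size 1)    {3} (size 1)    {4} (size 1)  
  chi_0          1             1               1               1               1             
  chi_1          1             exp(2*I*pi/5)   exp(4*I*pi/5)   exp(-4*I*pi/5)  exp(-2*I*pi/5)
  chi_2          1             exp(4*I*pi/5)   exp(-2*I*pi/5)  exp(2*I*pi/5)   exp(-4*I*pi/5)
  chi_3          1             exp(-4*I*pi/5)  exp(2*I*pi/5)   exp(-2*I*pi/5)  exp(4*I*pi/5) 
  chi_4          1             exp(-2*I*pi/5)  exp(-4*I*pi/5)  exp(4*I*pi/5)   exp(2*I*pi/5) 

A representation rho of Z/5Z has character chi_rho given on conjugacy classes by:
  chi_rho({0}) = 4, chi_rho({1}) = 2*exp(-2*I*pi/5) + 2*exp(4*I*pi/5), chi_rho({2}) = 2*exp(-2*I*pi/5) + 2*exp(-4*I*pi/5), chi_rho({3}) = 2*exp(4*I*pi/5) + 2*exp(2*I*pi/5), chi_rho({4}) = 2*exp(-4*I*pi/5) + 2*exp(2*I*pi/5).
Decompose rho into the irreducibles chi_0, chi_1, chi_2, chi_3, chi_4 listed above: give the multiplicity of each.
Multiplicities: chi_0: 0, chi_1: 0, chi_2: 2, chi_3: 0, chi_4: 2.

Derivation: Use <chi_rho, chi> = (1/|G|) sum_C |C| * chi_rho(C) * conj(chi(C)) with |G| = 5 for each irreducible chi in the table:
  <chi_rho, chi_0> = (1/5)[1*(4)*conj(1) + 1*(2*exp(-2*I*pi/5) + 2*exp(4*I*pi/5))*conj(1) + 1*(2*exp(-2*I*pi/5) + 2*exp(-4*I*pi/5))*conj(1) + 1*(2*exp(4*I*pi/5) + 2*exp(2*I*pi/5))*conj(1) + 1*(2*exp(-4*I*pi/5) + 2*exp(2*I*pi/5))*conj(1)]
      = (1/5)[(4) + (2*exp(-2*I*pi/5) + 2*exp(4*I*pi/5)) + (2*exp(-2*I*pi/5) + 2*exp(-4*I*pi/5)) + (2*exp(4*I*pi/5) + 2*exp(2*I*pi/5)) + (2*exp(-4*I*pi/5) + 2*exp(2*I*pi/5))] = 0/5 = 0
  <chi_rho, chi_1> = (1/5)[1*(4)*conj(1) + 1*(2*exp(-2*I*pi/5) + 2*exp(4*I*pi/5))*conj(exp(2*I*pi/5)) + 1*(2*exp(-2*I*pi/5) + 2*exp(-4*I*pi/5))*conj(exp(4*I*pi/5)) + 1*(2*exp(4*I*pi/5) + 2*exp(2*I*pi/5))*conj(exp(-4*I*pi/5)) + 1*(2*exp(-4*I*pi/5) + 2*exp(2*I*pi/5))*conj(exp(-2*I*pi/5))]
      = (1/5)[(4) + (2*exp(-4*I*pi/5) + 2*exp(2*I*pi/5)) + (2*exp(4*I*pi/5) + 2*exp(2*I*pi/5)) + (2*exp(-2*I*pi/5) + 2*exp(-4*I*pi/5)) + (2*exp(-2*I*pi/5) + 2*exp(4*I*pi/5))] = 0/5 = 0
  <chi_rho, chi_2> = (1/5)[1*(4)*conj(1) + 1*(2*exp(-2*I*pi/5) + 2*exp(4*I*pi/5))*conj(exp(4*I*pi/5)) + 1*(2*exp(-2*I*pi/5) + 2*exp(-4*I*pi/5))*conj(exp(-2*I*pi/5)) + 1*(2*exp(4*I*pi/5) + 2*exp(2*I*pi/5))*conj(exp(2*I*pi/5)) + 1*(2*exp(-4*I*pi/5) + 2*exp(2*I*pi/5))*conj(exp(-4*I*pi/5))]
      = (1/5)[(4) + (2 + 2*exp(4*I*pi/5)) + (2 + 2*exp(-2*I*pi/5)) + (2 + 2*exp(2*I*pi/5)) + (2 + 2*exp(-4*I*pi/5))] = 10/5 = 2
  <chi_rho, chi_3> = (1/5)[1*(4)*conj(1) + 1*(2*exp(-2*I*pi/5) + 2*exp(4*I*pi/5))*conj(exp(-4*I*pi/5)) + 1*(2*exp(-2*I*pi/5) + 2*exp(-4*I*pi/5))*conj(exp(2*I*pi/5)) + 1*(2*exp(4*I*pi/5) + 2*exp(2*I*pi/5))*conj(exp(-2*I*pi/5)) + 1*(2*exp(-4*I*pi/5) + 2*exp(2*I*pi/5))*conj(exp(4*I*pi/5))]
      = (1/5)[(4) + (2*exp(-2*I*pi/5) + 2*exp(2*I*pi/5)) + (2*exp(-4*I*pi/5) + 2*exp(4*I*pi/5)) + (2*exp(-4*I*pi/5) + 2*exp(4*I*pi/5)) + (2*exp(-2*I*pi/5) + 2*exp(2*I*pi/5))] = 0/5 = 0
  <chi_rho, chi_4> = (1/5)[1*(4)*conj(1) + 1*(2*exp(-2*I*pi/5) + 2*exp(4*I*pi/5))*conj(exp(-2*I*pi/5)) + 1*(2*exp(-2*I*pi/5) + 2*exp(-4*I*pi/5))*conj(exp(-4*I*pi/5)) + 1*(2*exp(4*I*pi/5) + 2*exp(2*I*pi/5))*conj(exp(4*I*pi/5)) + 1*(2*exp(-4*I*pi/5) + 2*exp(2*I*pi/5))*conj(exp(2*I*pi/5))]
      = (1/5)[(4) + (2 + 2*exp(-4*I*pi/5)) + (2 + 2*exp(2*I*pi/5)) + (2 + 2*exp(-2*I*pi/5)) + (2 + 2*exp(4*I*pi/5))] = 10/5 = 2
(Exp terms are combined using exp(i*s)*conj(exp(i*t)) = exp(i*(s-t)), and sums of them are collapsed using the identity that for every m > 1 the m distinct m-th roots of unity sum to 0, e.g. 1 + exp(2*I*pi/3) + exp(-2*I*pi/3) = 0.)
Dimension check: dim(rho) = sum (mult * dim) = 0*1 + 0*1 + 2*1 + 0*1 + 2*1 = 4 = chi_rho(e) = 4.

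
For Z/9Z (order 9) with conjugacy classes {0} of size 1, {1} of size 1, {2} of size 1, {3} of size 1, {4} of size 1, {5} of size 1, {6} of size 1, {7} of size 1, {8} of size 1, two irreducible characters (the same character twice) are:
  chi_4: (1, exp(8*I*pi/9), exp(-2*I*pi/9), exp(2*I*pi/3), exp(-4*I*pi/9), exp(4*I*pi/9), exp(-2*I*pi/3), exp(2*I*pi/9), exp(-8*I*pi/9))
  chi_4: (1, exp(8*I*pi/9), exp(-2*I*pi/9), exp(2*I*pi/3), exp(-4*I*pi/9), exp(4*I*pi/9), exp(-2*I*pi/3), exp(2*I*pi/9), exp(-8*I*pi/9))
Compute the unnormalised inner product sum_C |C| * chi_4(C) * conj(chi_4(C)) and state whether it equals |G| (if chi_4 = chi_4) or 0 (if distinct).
Sum = 9 = |G| = 9; so <chi_4, chi_4> = 1 (norm-1 confirms irreducibility).

Explanation: Compute term by term over conjugacy classes (|C| * chi_4(C) * conj(chi_4(C))):
  1*(1)*conj(1) + 1*(exp(8*I*pi/9))*conj(exp(8*I*pi/9)) + 1*(exp(-2*I*pi/9))*conj(exp(-2*I*pi/9)) + 1*(exp(2*I*pi/3))*conj(exp(2*I*pi/3)) + 1*(exp(-4*I*pi/9))*conj(exp(-4*I*pi/9)) + 1*(exp(4*I*pi/9))*conj(exp(4*I*pi/9)) + 1*(exp(-2*I*pi/3))*conj(exp(-2*I*pi/3)) + 1*(exp(2*I*pi/9))*conj(exp(2*I*pi/9)) + 1*(exp(-8*I*pi/9))*conj(exp(-8*I*pi/9))
  = (1) + (1) + (1) + (1) + (1) + (1) + (1) + (1) + (1)
  = 9.
(Exp terms are combined using exp(i*s)*conj(exp(i*t)) = exp(i*(s-t)), and sums of them are collapsed using the identity that for every m > 1 the m distinct m-th roots of unity sum to 0, e.g. 1 + exp(2*I*pi/3) + exp(-2*I*pi/3) = 0.)
Dividing by |G| = 9 gives 9/9 = 1, matching the row-orthogonality relation <chi_4, chi_4> = [chi_4 = chi_4].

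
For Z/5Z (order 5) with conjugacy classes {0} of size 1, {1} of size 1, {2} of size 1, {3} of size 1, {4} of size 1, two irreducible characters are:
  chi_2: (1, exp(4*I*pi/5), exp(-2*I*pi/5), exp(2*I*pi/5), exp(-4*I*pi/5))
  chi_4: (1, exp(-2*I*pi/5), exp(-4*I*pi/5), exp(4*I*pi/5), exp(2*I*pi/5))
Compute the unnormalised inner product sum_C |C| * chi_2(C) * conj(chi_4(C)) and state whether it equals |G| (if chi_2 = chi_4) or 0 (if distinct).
Sum = 0; so <chi_2, chi_4> = 0 (distinct irreducibles are orthogonal).

Argument: Compute term by term over conjugacy classes (|C| * chi_2(C) * conj(chi_4(C))):
  1*(1)*conj(1) + 1*(exp(4*I*pi/5))*conj(exp(-2*I*pi/5)) + 1*(exp(-2*I*pi/5))*conj(exp(-4*I*pi/5)) + 1*(exp(2*I*pi/5))*conj(exp(4*I*pi/5)) + 1*(exp(-4*I*pi/5))*conj(exp(2*I*pi/5))
  = (1) + (exp(-4*I*pi/5)) + (exp(2*I*pi/5)) + (exp(-2*I*pi/5)) + (exp(4*I*pi/5))
  = 0.
(Exp terms are combined using exp(i*s)*conj(exp(i*t)) = exp(i*(s-t)), and sums of them are collapsed using the identity that for every m > 1 the m distinct m-th roots of unity sum to 0, e.g. 1 + exp(2*I*pi/3) + exp(-2*I*pi/3) = 0.)
Dividing by |G| = 5 gives 0/5 = 0, matching the row-orthogonality relation <chi_2, chi_4> = [chi_2 = chi_4].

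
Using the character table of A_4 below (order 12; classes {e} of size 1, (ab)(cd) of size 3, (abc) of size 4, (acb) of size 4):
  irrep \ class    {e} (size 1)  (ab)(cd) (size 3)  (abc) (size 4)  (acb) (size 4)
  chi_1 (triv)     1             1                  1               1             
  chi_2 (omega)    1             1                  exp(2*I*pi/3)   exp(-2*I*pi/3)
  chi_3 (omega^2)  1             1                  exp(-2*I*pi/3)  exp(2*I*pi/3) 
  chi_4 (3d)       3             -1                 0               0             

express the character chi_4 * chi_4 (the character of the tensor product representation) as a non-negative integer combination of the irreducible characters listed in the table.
chi_4 tensor chi_4 = chi_1 + chi_2 + chi_3 + 2*chi_4 (all other irreducibles have multiplicity 0).

Why: The character of a tensor product is the pointwise product (chi_4 * chi_4)(C) = chi_4(C) * chi_4(C):
  {e}: (3)*(3), (ab)(cd): (-1)*(-1), (abc): (0)*(0), (acb): (0)*(0)
so (chi_4 * chi_4) takes values
  {e} -> 9, (ab)(cd) -> 1, (abc) -> 0, (acb) -> 0.
Now take the inner product of this character with each irreducible chi from the table, <chi_4*chi_4, chi> = (1/12) sum_C |C| (chi_4*chi_4)(C) conj(chi(C)):
  <chi_4*chi_4, chi_1> = (1/12)[1*(9)*conj(1) + 3*(1)*conj(1) + 4*(0)*conj(1) + 4*(0)*conj(1)]
      = (1/12)[(9) + (3) + (0) + (0)] = 12/12 = 1
  <chi_4*chi_4, chi_2> = (1/12)[1*(9)*conj(1) + 3*(1)*conj(1) + 4*(0)*conj(exp(2*I*pi/3)) + 4*(0)*conj(exp(-2*I*pi/3))]
      = (1/12)[(9) + (3) + (0) + (0)] = 12/12 = 1
  <chi_4*chi_4, chi_3> = (1/12)[1*(9)*conj(1) + 3*(1)*conj(1) + 4*(0)*conj(exp(-2*I*pi/3)) + 4*(0)*conj(exp(2*I*pi/3))]
      = (1/12)[(9) + (3) + (0) + (0)] = 12/12 = 1
  <chi_4*chi_4, chi_4> = (1/12)[1*(9)*conj(3) + 3*(1)*conj(-1) + 4*(0)*conj(0) + 4*(0)*conj(0)]
      = (1/12)[(27) + (-3) + (0) + (0)] = 24/12 = 2
(Exp terms are combined using exp(i*s)*conj(exp(i*t)) = exp(i*(s-t)), and sums of them are collapsed using the identity that for every m > 1 the m distinct m-th roots of unity sum to 0, e.g. 1 + exp(2*I*pi/3) + exp(-2*I*pi/3) = 0.)
Hence the multiplicities are chi_1: 1, chi_2: 1, chi_3: 1, chi_4: 2. Dimension check: dim(chi_4)*dim(chi_4) = 3*3 = 9 and sum (mult * dim) = 1*1 + 1*1 + 1*1 + 2*3 = 9.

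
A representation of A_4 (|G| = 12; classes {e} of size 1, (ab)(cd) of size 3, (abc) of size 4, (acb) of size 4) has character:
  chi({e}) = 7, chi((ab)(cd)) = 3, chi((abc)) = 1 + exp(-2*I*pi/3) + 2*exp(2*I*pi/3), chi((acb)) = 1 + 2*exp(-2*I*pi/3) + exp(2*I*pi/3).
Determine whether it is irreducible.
Not irreducible (reducible): <chi, chi> = 7 > 1.

Proof sketch: <chi, chi> = (1/|G|) sum_C |C| * |chi(C)|^2 = (1/12)[1*|7|^2 + 3*|3|^2 + 4*|1 + exp(-2*I*pi/3) + 2*exp(2*I*pi/3)|^2 + 4*|1 + 2*exp(-2*I*pi/3) + exp(2*I*pi/3)|^2]
  = (1/12)[(49) + (27) + (4) + (4)] = 84/12 = 7.
(Exp terms are combined using exp(i*s)*conj(exp(i*t)) = exp(i*(s-t)), and sums of them are collapsed using the identity that for every m > 1 the m distinct m-th roots of unity sum to 0, e.g. 1 + exp(2*I*pi/3) + exp(-2*I*pi/3) = 0.)
A character is irreducible iff <chi, chi> = 1, so this representation is reducible.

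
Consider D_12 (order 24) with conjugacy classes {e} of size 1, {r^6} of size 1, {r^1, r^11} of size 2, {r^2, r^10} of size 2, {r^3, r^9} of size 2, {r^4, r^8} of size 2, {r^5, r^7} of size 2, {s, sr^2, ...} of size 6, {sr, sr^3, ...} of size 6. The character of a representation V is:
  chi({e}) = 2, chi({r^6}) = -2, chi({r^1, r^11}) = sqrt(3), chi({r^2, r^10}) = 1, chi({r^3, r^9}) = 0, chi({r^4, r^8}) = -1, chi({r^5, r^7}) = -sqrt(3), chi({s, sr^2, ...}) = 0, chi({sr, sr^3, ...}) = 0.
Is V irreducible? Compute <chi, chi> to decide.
Irreducible: <chi, chi> = 1.

Details: <chi, chi> = (1/|G|) sum_C |C| * |chi(C)|^2 = (1/24)[1*|2|^2 + 1*|-2|^2 + 2*|sqrt(3)|^2 + 2*|1|^2 + 2*|0|^2 + 2*|-1|^2 + 2*|-sqrt(3)|^2 + 6*|0|^2 + 6*|0|^2]
  = (1/24)[(4) + (4) + (6) + (2) + (0) + (2) + (6) + (0) + (0)] = 24/24 = 1.
A character is irreducible iff <chi, chi> = 1, so this representation is irreducible.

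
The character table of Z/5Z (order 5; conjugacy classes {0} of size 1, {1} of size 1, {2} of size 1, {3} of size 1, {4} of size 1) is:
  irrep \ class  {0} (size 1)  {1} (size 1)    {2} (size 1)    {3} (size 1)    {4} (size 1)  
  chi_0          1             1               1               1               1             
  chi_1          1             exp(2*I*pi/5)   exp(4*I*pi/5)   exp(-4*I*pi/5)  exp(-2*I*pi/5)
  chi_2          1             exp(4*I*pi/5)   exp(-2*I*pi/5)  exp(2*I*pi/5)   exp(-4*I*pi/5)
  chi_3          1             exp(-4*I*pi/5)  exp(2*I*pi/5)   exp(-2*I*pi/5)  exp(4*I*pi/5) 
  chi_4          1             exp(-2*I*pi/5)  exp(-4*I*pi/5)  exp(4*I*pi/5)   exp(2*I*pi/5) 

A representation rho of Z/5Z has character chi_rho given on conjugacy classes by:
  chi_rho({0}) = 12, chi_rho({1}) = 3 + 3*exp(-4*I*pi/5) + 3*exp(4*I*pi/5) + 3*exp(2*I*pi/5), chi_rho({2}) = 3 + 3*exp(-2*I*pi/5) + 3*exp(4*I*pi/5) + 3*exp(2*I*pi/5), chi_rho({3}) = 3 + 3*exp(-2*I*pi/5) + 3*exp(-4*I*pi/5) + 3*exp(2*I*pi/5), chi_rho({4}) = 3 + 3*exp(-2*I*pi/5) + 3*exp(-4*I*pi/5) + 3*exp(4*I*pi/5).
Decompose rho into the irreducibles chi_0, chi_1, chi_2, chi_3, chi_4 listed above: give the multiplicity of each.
Multiplicities: chi_0: 3, chi_1: 3, chi_2: 3, chi_3: 3, chi_4: 0.

Reasoning: Use <chi_rho, chi> = (1/|G|) sum_C |C| * chi_rho(C) * conj(chi(C)) with |G| = 5 for each irreducible chi in the table:
  <chi_rho, chi_0> = (1/5)[1*(12)*conj(1) + 1*(3 + 3*exp(-4*I*pi/5) + 3*exp(4*I*pi/5) + 3*exp(2*I*pi/5))*conj(1) + 1*(3 + 3*exp(-2*I*pi/5) + 3*exp(4*I*pi/5) + 3*exp(2*I*pi/5))*conj(1) + 1*(3 + 3*exp(-2*I*pi/5) + 3*exp(-4*I*pi/5) + 3*exp(2*I*pi/5))*conj(1) + 1*(3 + 3*exp(-2*I*pi/5) + 3*exp(-4*I*pi/5) + 3*exp(4*I*pi/5))*conj(1)]
      = (1/5)[(12) + (3 + 3*exp(-4*I*pi/5) + 3*exp(4*I*pi/5) + 3*exp(2*I*pi/5)) + (3 + 3*exp(-2*I*pi/5) + 3*exp(4*I*pi/5) + 3*exp(2*I*pi/5)) + (3 + 3*exp(-2*I*pi/5) + 3*exp(-4*I*pi/5) + 3*exp(2*I*pi/5)) + (3 + 3*exp(-2*I*pi/5) + 3*exp(-4*I*pi/5) + 3*exp(4*I*pi/5))] = 15/5 = 3
  <chi_rho, chi_1> = (1/5)[1*(12)*conj(1) + 1*(3 + 3*exp(-4*I*pi/5) + 3*exp(4*I*pi/5) + 3*exp(2*I*pi/5))*conj(exp(2*I*pi/5)) + 1*(3 + 3*exp(-2*I*pi/5) + 3*exp(4*I*pi/5) + 3*exp(2*I*pi/5))*conj(exp(4*I*pi/5)) + 1*(3 + 3*exp(-2*I*pi/5) + 3*exp(-4*I*pi/5) + 3*exp(2*I*pi/5))*conj(exp(-4*I*pi/5)) + 1*(3 + 3*exp(-2*I*pi/5) + 3*exp(-4*I*pi/5) + 3*exp(4*I*pi/5))*conj(exp(-2*I*pi/5))]
      = (1/5)[(12) + (3 + 3*exp(-2*I*pi/5) + 3*exp(4*I*pi/5) + 3*exp(2*I*pi/5)) + (3 + 3*exp(-2*I*pi/5) + 3*exp(-4*I*pi/5) + 3*exp(4*I*pi/5)) + (3 + 3*exp(-4*I*pi/5) + 3*exp(4*I*pi/5) + 3*exp(2*I*pi/5)) + (3 + 3*exp(-2*I*pi/5) + 3*exp(-4*I*pi/5) + 3*exp(2*I*pi/5))] = 15/5 = 3
  <chi_rho, chi_2> = (1/5)[1*(12)*conj(1) + 1*(3 + 3*exp(-4*I*pi/5) + 3*exp(4*I*pi/5) + 3*exp(2*I*pi/5))*conj(exp(4*I*pi/5)) + 1*(3 + 3*exp(-2*I*pi/5) + 3*exp(4*I*pi/5) + 3*exp(2*I*pi/5))*conj(exp(-2*I*pi/5)) + 1*(3 + 3*exp(-2*I*pi/5) + 3*exp(-4*I*pi/5) + 3*exp(2*I*pi/5))*conj(exp(2*I*pi/5)) + 1*(3 + 3*exp(-2*I*pi/5) + 3*exp(-4*I*pi/5) + 3*exp(4*I*pi/5))*conj(exp(-4*I*pi/5))]
      = (1/5)[(12) + (3 + 3*exp(-2*I*pi/5) + 3*exp(-4*I*pi/5) + 3*exp(2*I*pi/5)) + (3 + 3*exp(-4*I*pi/5) + 3*exp(4*I*pi/5) + 3*exp(2*I*pi/5)) + (3 + 3*exp(-2*I*pi/5) + 3*exp(-4*I*pi/5) + 3*exp(4*I*pi/5)) + (3 + 3*exp(-2*I*pi/5) + 3*exp(4*I*pi/5) + 3*exp(2*I*pi/5))] = 15/5 = 3
  <chi_rho, chi_3> = (1/5)[1*(12)*conj(1) + 1*(3 + 3*exp(-4*I*pi/5) + 3*exp(4*I*pi/5) + 3*exp(2*I*pi/5))*conj(exp(-4*I*pi/5)) + 1*(3 + 3*exp(-2*I*pi/5) + 3*exp(4*I*pi/5) + 3*exp(2*I*pi/5))*conj(exp(2*I*pi/5)) + 1*(3 + 3*exp(-2*I*pi/5) + 3*exp(-4*I*pi/5) + 3*exp(2*I*pi/5))*conj(exp(-2*I*pi/5)) + 1*(3 + 3*exp(-2*I*pi/5) + 3*exp(-4*I*pi/5) + 3*exp(4*I*pi/5))*conj(exp(4*I*pi/5))]
      = (1/5)[(12) + (3 + 3*exp(-2*I*pi/5) + 3*exp(-4*I*pi/5) + 3*exp(4*I*pi/5)) + (3 + 3*exp(-2*I*pi/5) + 3*exp(-4*I*pi/5) + 3*exp(2*I*pi/5)) + (3 + 3*exp(-2*I*pi/5) + 3*exp(4*I*pi/5) + 3*exp(2*I*pi/5)) + (3 + 3*exp(-4*I*pi/5) + 3*exp(4*I*pi/5) + 3*exp(2*I*pi/5))] = 15/5 = 3
  <chi_rho, chi_4> = (1/5)[1*(12)*conj(1) + 1*(3 + 3*exp(-4*I*pi/5) + 3*exp(4*I*pi/5) + 3*exp(2*I*pi/5))*conj(exp(-2*I*pi/5)) + 1*(3 + 3*exp(-2*I*pi/5) + 3*exp(4*I*pi/5) + 3*exp(2*I*pi/5))*conj(exp(-4*I*pi/5)) + 1*(3 + 3*exp(-2*I*pi/5) + 3*exp(-4*I*pi/5) + 3*exp(2*I*pi/5))*conj(exp(4*I*pi/5)) + 1*(3 + 3*exp(-2*I*pi/5) + 3*exp(-4*I*pi/5) + 3*exp(4*I*pi/5))*conj(exp(2*I*pi/5))]
      = (1/5)[(12) + (-3) + (-3) + (-3) + (-3)] = 0/5 = 0
(Exp terms are combined using exp(i*s)*conj(exp(i*t)) = exp(i*(s-t)), and sums of them are collapsed using the identity that for every m > 1 the m distinct m-th roots of unity sum to 0, e.g. 1 + exp(2*I*pi/3) + exp(-2*I*pi/3) = 0.)
Dimension check: dim(rho) = sum (mult * dim) = 3*1 + 3*1 + 3*1 + 3*1 + 0*1 = 12 = chi_rho(e) = 12.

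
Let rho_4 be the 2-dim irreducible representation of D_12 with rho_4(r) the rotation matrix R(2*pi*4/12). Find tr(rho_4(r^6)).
chi_{rho_4}(r^6) = 2*cos(2*pi*4*6/12) = 2

Derivation: rho_4(r^6) is rotation by angle 2*pi*4*6/12, whose trace is 2*cos(2*pi*4*6/12) = 2.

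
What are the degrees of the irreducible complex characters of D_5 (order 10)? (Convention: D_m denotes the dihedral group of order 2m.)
Dimensions: 1, 1, 2, 2

Proof sketch: There are 4 irreducibles (= number of conjugacy classes). Their dimensions d_i satisfy sum d_i^2 = |G| = 10: 1 + 1 + 4 + 4 = 10.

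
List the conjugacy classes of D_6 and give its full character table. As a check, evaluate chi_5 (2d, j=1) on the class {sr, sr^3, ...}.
Conjugacy classes: {e} of size 1, {r^3} of size 1, {r^1, r^5} of size 2, {r^2, r^4} of size 2, {s, sr^2, ...} of size 3, {sr, sr^3, ...} of size 3.
Character table:
  irrep \ class              {e} (size 1)  {r^3} (size 1)  {r^1, r^5} (size 2)  {r^2, r^4} (size 2)  {s, sr^2, ...} (size 3)  {sr, sr^3, ...} (size 3)
  chi_1 (triv)               1             1               1                    1                    1                        1                       
  chi_2 (sign: r->1, s->-1)  1             1               1                    1                    -1                       -1                      
  chi_3 (r->-1, s->1)        1             -1              -1                   1                    1                        -1                      
  chi_4 (r->-1, s->-1)       1             -1              -1                   1                    -1                       1                       
  chi_5 (2d, j=1)            2             -2              1                    -1                   0                        0                       
  chi_6 (2d, j=2)            2             2               -1                   -1                   0                        0                       

Spot check: chi_5 (2d, j=1) on {sr, sr^3, ...} = 0.

Justification: D_6 has order 2*6 = 12 with 6 conjugacy classes, hence 6 irreducibles. Sum of squared dims 1 + 1 + 1 + 1 + 4 + 4 = 12 = |G|. Linear characters come from the abelianisation; the 2-dimensional irreps have character r^k -> 2*cos(2*pi*j*k/6), reflections -> 0.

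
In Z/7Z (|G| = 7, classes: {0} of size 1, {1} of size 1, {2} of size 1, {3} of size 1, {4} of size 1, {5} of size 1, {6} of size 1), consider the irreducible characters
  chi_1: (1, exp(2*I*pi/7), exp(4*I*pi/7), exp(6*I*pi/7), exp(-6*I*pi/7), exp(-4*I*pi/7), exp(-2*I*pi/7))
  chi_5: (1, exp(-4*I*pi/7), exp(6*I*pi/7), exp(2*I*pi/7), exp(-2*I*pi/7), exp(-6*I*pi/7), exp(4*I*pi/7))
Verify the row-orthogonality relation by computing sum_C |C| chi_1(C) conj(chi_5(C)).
Sum = 0; so <chi_1, chi_5> = 0 (distinct irreducibles are orthogonal).

Compute term by term over conjugacy classes (|C| * chi_1(C) * conj(chi_5(C))):
  1*(1)*conj(1) + 1*(exp(2*I*pi/7))*conj(exp(-4*I*pi/7)) + 1*(exp(4*I*pi/7))*conj(exp(6*I*pi/7)) + 1*(exp(6*I*pi/7))*conj(exp(2*I*pi/7)) + 1*(exp(-6*I*pi/7))*conj(exp(-2*I*pi/7)) + 1*(exp(-4*I*pi/7))*conj(exp(-6*I*pi/7)) + 1*(exp(-2*I*pi/7))*conj(exp(4*I*pi/7))
  = (1) + (exp(6*I*pi/7)) + (exp(-2*I*pi/7)) + (exp(4*I*pi/7)) + (exp(-4*I*pi/7)) + (exp(2*I*pi/7)) + (exp(-6*I*pi/7))
  = 0.
(Exp terms are combined using exp(i*s)*conj(exp(i*t)) = exp(i*(s-t)), and sums of them are collapsed using the identity that for every m > 1 the m distinct m-th roots of unity sum to 0, e.g. 1 + exp(2*I*pi/3) + exp(-2*I*pi/3) = 0.)
Dividing by |G| = 7 gives 0/7 = 0, matching the row-orthogonality relation <chi_1, chi_5> = [chi_1 = chi_5].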